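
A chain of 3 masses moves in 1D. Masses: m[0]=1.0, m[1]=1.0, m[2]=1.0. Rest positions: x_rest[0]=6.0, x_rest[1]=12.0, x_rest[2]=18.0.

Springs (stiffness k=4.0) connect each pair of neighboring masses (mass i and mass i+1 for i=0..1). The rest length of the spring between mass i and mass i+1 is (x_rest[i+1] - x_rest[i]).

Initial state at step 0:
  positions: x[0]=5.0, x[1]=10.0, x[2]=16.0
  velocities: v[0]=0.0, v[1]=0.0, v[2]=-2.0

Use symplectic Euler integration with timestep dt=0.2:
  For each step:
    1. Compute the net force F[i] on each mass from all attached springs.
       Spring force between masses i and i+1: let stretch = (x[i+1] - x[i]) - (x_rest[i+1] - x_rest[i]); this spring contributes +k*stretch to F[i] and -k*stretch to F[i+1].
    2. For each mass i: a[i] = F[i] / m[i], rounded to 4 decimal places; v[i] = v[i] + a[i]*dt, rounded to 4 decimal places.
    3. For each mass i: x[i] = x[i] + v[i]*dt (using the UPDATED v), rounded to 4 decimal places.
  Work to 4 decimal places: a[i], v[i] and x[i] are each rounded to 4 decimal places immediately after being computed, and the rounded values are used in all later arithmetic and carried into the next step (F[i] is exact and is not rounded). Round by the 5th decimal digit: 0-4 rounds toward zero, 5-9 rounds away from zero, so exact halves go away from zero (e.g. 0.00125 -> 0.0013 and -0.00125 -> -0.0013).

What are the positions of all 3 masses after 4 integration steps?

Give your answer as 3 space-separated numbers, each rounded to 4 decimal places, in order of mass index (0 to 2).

Step 0: x=[5.0000 10.0000 16.0000] v=[0.0000 0.0000 -2.0000]
Step 1: x=[4.8400 10.1600 15.6000] v=[-0.8000 0.8000 -2.0000]
Step 2: x=[4.5712 10.3392 15.2896] v=[-1.3440 0.8960 -1.5520]
Step 3: x=[4.2653 10.3876 15.1471] v=[-1.5296 0.2419 -0.7123]
Step 4: x=[3.9789 10.2179 15.2031] v=[-1.4318 -0.8483 0.2801]

Answer: 3.9789 10.2179 15.2031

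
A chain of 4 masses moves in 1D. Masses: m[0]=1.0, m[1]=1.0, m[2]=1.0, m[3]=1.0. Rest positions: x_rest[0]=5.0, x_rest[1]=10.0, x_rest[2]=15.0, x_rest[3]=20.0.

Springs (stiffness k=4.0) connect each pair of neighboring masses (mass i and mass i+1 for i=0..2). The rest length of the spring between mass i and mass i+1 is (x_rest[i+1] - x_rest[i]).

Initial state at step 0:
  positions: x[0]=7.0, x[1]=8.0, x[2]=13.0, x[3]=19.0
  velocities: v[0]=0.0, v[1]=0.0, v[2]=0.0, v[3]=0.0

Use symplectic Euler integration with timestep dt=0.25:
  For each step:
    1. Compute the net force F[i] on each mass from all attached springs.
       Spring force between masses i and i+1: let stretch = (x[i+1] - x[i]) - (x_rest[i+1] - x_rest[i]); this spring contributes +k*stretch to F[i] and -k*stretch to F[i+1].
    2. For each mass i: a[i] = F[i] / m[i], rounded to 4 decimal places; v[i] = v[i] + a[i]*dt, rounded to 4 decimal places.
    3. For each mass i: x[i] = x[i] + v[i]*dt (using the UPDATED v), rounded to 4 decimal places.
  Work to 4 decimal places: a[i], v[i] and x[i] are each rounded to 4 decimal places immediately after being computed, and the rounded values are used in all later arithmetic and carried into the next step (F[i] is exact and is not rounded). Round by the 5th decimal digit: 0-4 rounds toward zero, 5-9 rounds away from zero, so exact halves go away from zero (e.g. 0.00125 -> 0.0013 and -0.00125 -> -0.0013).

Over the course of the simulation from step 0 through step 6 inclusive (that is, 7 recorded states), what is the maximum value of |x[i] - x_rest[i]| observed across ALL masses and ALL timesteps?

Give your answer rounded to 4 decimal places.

Answer: 2.3828

Derivation:
Step 0: x=[7.0000 8.0000 13.0000 19.0000] v=[0.0000 0.0000 0.0000 0.0000]
Step 1: x=[6.0000 9.0000 13.2500 18.7500] v=[-4.0000 4.0000 1.0000 -1.0000]
Step 2: x=[4.5000 10.3125 13.8125 18.3750] v=[-6.0000 5.2500 2.2500 -1.5000]
Step 3: x=[3.2031 11.0469 14.6406 18.1094] v=[-5.1875 2.9375 3.3125 -1.0625]
Step 4: x=[2.6172 10.7188 15.4375 18.2266] v=[-2.3437 -1.3126 3.1876 0.4687]
Step 5: x=[2.8067 9.5449 15.7520 18.8965] v=[0.7579 -4.6955 1.2580 2.6796]
Step 6: x=[3.4307 8.2383 15.3009 20.0303] v=[2.4961 -5.2266 -1.8046 4.5351]
Max displacement = 2.3828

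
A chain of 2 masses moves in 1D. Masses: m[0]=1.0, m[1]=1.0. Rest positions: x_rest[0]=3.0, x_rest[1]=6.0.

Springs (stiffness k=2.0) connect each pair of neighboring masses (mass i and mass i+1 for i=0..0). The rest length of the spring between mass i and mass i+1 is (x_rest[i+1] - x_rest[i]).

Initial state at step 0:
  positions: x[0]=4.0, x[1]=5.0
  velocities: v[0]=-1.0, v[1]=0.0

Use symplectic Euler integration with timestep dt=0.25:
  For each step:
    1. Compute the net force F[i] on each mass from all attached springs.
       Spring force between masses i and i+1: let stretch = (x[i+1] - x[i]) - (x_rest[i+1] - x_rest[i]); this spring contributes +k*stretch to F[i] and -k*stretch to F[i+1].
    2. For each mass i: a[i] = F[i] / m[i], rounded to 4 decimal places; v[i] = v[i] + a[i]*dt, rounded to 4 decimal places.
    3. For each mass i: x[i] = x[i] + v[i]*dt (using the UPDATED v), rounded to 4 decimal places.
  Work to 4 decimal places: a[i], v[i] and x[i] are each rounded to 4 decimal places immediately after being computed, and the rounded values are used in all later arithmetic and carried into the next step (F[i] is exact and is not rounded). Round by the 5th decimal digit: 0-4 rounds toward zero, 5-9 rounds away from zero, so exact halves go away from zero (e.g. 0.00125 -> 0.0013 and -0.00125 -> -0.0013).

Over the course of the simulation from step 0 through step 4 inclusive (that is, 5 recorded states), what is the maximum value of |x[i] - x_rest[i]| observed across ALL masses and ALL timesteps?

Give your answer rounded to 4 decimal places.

Answer: 1.4004

Derivation:
Step 0: x=[4.0000 5.0000] v=[-1.0000 0.0000]
Step 1: x=[3.5000 5.2500] v=[-2.0000 1.0000]
Step 2: x=[2.8438 5.6563] v=[-2.6250 1.6250]
Step 3: x=[2.1641 6.0860] v=[-2.7188 1.7188]
Step 4: x=[1.5996 6.4005] v=[-2.2579 1.2579]
Max displacement = 1.4004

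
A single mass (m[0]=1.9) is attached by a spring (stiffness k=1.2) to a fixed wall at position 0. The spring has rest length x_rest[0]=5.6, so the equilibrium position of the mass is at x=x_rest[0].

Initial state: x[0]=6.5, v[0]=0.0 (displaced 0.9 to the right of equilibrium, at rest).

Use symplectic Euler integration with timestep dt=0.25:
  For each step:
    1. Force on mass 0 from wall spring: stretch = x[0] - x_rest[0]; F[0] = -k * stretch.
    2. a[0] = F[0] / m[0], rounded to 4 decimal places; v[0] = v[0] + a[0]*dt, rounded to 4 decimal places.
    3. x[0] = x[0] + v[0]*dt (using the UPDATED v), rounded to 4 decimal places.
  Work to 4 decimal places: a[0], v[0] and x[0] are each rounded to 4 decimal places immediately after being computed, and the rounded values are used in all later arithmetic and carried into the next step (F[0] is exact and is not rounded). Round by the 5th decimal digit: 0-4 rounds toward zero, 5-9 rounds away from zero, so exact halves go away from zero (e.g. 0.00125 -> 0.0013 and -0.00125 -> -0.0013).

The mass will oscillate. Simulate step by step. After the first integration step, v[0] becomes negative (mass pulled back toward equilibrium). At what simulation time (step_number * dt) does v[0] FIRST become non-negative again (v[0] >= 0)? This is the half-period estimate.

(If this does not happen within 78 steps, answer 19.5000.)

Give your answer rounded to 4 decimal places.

Step 0: x=[6.5000] v=[0.0000]
Step 1: x=[6.4645] v=[-0.1421]
Step 2: x=[6.3949] v=[-0.2786]
Step 3: x=[6.2939] v=[-0.4041]
Step 4: x=[6.1655] v=[-0.5137]
Step 5: x=[6.0148] v=[-0.6030]
Step 6: x=[5.8477] v=[-0.6685]
Step 7: x=[5.6708] v=[-0.7076]
Step 8: x=[5.4911] v=[-0.7188]
Step 9: x=[5.3157] v=[-0.7016]
Step 10: x=[5.1515] v=[-0.6567]
Step 11: x=[5.0050] v=[-0.5859]
Step 12: x=[4.8820] v=[-0.4920]
Step 13: x=[4.7874] v=[-0.3786]
Step 14: x=[4.7248] v=[-0.2503]
Step 15: x=[4.6968] v=[-0.1121]
Step 16: x=[4.7044] v=[0.0305]
First v>=0 after going negative at step 16, time=4.0000

Answer: 4.0000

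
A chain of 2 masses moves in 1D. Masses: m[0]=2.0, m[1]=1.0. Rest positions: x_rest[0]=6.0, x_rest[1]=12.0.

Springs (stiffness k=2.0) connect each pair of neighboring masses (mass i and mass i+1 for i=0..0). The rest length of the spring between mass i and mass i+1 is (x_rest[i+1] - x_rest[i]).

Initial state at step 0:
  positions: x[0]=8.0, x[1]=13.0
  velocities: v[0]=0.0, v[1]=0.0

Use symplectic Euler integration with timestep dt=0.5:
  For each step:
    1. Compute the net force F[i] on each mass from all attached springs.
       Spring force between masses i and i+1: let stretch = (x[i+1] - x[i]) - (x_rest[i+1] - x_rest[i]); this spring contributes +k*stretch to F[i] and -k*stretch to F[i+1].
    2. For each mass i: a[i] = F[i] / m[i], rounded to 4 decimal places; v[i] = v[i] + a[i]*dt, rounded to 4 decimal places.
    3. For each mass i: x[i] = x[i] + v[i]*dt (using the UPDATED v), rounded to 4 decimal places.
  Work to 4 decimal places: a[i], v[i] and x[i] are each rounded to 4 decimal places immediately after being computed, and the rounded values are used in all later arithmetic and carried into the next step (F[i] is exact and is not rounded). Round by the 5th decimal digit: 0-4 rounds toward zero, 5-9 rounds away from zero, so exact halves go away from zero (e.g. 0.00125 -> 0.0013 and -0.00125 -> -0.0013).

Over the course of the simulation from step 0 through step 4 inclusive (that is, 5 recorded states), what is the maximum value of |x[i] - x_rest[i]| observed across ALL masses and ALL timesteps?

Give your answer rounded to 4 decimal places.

Answer: 2.4063

Derivation:
Step 0: x=[8.0000 13.0000] v=[0.0000 0.0000]
Step 1: x=[7.7500 13.5000] v=[-0.5000 1.0000]
Step 2: x=[7.4375 14.1250] v=[-0.6250 1.2500]
Step 3: x=[7.2969 14.4063] v=[-0.2813 0.5625]
Step 4: x=[7.4336 14.1329] v=[0.2734 -0.5469]
Max displacement = 2.4063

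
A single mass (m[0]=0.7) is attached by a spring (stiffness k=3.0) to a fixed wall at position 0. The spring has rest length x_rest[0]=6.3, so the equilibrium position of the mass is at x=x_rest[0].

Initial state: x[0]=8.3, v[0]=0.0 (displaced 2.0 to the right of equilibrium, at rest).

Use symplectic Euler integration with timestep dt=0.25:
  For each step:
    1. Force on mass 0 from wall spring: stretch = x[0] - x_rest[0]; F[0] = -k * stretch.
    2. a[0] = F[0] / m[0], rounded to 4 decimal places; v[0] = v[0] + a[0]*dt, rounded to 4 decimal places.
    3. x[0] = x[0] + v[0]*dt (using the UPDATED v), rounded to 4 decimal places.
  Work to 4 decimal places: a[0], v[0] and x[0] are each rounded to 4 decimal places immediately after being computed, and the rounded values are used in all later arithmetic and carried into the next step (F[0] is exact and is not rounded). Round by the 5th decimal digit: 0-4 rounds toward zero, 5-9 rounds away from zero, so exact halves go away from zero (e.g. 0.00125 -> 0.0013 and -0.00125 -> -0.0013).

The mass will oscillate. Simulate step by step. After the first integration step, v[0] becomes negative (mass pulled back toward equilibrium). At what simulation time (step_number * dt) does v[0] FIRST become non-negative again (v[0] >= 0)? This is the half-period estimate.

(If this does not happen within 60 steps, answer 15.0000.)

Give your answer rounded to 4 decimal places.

Answer: 1.7500

Derivation:
Step 0: x=[8.3000] v=[0.0000]
Step 1: x=[7.7643] v=[-2.1429]
Step 2: x=[6.8364] v=[-3.7118]
Step 3: x=[5.7648] v=[-4.2865]
Step 4: x=[4.8365] v=[-3.7131]
Step 5: x=[4.3002] v=[-2.1451]
Step 6: x=[4.2996] v=[-0.0025]
Step 7: x=[4.8348] v=[2.1408]
First v>=0 after going negative at step 7, time=1.7500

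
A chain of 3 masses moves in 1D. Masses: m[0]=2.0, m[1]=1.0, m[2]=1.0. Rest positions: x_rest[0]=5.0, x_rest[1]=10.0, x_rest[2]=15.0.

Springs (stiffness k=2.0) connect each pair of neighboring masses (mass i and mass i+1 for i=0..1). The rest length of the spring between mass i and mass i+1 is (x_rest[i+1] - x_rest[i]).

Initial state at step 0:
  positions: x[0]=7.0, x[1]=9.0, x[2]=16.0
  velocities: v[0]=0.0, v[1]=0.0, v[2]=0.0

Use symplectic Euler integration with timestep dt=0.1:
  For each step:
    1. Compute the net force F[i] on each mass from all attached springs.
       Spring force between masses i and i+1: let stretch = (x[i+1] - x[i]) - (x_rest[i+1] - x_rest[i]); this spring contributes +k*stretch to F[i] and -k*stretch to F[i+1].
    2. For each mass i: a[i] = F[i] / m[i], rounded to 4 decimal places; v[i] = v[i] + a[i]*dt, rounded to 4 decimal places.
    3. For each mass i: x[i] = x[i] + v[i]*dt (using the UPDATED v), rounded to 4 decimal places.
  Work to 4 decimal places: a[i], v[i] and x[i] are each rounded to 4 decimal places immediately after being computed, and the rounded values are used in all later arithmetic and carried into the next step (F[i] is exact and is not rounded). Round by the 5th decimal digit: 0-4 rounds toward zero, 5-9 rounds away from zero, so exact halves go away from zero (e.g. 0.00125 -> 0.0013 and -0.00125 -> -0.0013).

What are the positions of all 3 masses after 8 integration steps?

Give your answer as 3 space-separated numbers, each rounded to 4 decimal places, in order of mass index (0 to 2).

Step 0: x=[7.0000 9.0000 16.0000] v=[0.0000 0.0000 0.0000]
Step 1: x=[6.9700 9.1000 15.9600] v=[-0.3000 1.0000 -0.4000]
Step 2: x=[6.9113 9.2946 15.8828] v=[-0.5870 1.9460 -0.7720]
Step 3: x=[6.8264 9.5733 15.7738] v=[-0.8487 2.7870 -1.0896]
Step 4: x=[6.7190 9.9211 15.6408] v=[-1.0740 3.4777 -1.3297]
Step 5: x=[6.5936 10.3192 15.4934] v=[-1.2538 3.9812 -1.4736]
Step 6: x=[6.4555 10.7463 15.3426] v=[-1.3812 4.2709 -1.5084]
Step 7: x=[6.3103 11.1795 15.1998] v=[-1.4521 4.3320 -1.4277]
Step 8: x=[6.1638 11.5957 15.0766] v=[-1.4652 4.1622 -1.2318]

Answer: 6.1638 11.5957 15.0766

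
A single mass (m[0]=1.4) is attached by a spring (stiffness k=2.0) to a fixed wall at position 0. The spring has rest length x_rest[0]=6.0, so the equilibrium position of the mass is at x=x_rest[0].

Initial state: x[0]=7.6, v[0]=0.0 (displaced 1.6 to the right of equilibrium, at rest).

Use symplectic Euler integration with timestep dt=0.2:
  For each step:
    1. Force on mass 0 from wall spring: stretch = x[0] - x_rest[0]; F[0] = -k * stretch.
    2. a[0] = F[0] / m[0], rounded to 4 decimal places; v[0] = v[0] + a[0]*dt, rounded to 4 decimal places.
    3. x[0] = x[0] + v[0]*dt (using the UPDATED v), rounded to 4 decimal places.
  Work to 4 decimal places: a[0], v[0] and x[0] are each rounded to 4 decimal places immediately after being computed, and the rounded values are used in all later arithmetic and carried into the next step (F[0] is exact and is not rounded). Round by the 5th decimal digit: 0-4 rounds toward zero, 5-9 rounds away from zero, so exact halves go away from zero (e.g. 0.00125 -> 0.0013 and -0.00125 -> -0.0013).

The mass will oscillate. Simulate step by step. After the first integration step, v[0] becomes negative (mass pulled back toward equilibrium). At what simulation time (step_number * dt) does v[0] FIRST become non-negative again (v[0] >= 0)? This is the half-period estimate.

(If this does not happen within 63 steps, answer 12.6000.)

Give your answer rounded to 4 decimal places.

Step 0: x=[7.6000] v=[0.0000]
Step 1: x=[7.5086] v=[-0.4571]
Step 2: x=[7.3310] v=[-0.8881]
Step 3: x=[7.0773] v=[-1.2684]
Step 4: x=[6.7621] v=[-1.5762]
Step 5: x=[6.4033] v=[-1.7939]
Step 6: x=[6.0215] v=[-1.9091]
Step 7: x=[5.6385] v=[-1.9152]
Step 8: x=[5.2761] v=[-1.8119]
Step 9: x=[4.9551] v=[-1.6051]
Step 10: x=[4.6938] v=[-1.3066]
Step 11: x=[4.5071] v=[-0.9334]
Step 12: x=[4.4057] v=[-0.5069]
Step 13: x=[4.3954] v=[-0.0514]
Step 14: x=[4.4768] v=[0.4071]
First v>=0 after going negative at step 14, time=2.8000

Answer: 2.8000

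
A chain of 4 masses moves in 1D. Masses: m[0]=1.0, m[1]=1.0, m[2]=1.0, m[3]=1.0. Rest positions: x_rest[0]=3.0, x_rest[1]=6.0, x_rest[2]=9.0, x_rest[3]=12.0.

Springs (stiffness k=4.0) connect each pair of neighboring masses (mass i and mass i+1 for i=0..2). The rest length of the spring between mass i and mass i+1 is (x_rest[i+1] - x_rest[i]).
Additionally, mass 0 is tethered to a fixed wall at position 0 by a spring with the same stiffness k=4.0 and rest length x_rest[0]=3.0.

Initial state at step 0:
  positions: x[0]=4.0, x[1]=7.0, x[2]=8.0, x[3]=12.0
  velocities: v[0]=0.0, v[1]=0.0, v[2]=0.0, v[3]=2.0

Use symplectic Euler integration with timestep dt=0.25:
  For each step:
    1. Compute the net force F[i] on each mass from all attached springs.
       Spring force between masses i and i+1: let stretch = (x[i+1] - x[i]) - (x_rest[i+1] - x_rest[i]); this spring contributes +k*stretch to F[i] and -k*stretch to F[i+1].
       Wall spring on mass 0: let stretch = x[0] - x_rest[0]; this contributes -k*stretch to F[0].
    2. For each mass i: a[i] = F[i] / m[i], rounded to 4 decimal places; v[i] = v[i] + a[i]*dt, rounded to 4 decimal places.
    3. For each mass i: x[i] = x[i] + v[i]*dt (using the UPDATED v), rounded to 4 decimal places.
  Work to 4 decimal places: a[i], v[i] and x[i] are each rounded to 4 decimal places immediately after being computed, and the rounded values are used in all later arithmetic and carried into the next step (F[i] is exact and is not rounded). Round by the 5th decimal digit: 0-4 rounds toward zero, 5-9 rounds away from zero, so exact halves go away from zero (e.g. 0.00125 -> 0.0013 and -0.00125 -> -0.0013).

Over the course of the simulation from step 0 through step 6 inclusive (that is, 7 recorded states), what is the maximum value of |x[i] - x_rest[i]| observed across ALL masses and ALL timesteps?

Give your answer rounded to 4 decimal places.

Step 0: x=[4.0000 7.0000 8.0000 12.0000] v=[0.0000 0.0000 0.0000 2.0000]
Step 1: x=[3.7500 6.5000 8.7500 12.2500] v=[-1.0000 -2.0000 3.0000 1.0000]
Step 2: x=[3.2500 5.8750 9.8125 12.3750] v=[-2.0000 -2.5000 4.2500 0.5000]
Step 3: x=[2.5938 5.5781 10.5313 12.6094] v=[-2.6250 -1.1875 2.8750 0.9375]
Step 4: x=[2.0352 5.7735 10.5313 13.0743] v=[-2.2345 0.7814 -0.0001 1.8594]
Step 5: x=[1.9024 6.2237 9.9776 13.6534] v=[-0.5314 1.8009 -2.2149 2.3164]
Step 6: x=[2.3743 6.5321 9.4044 14.0636] v=[1.8875 1.2335 -2.2930 1.6406]
Max displacement = 2.0636

Answer: 2.0636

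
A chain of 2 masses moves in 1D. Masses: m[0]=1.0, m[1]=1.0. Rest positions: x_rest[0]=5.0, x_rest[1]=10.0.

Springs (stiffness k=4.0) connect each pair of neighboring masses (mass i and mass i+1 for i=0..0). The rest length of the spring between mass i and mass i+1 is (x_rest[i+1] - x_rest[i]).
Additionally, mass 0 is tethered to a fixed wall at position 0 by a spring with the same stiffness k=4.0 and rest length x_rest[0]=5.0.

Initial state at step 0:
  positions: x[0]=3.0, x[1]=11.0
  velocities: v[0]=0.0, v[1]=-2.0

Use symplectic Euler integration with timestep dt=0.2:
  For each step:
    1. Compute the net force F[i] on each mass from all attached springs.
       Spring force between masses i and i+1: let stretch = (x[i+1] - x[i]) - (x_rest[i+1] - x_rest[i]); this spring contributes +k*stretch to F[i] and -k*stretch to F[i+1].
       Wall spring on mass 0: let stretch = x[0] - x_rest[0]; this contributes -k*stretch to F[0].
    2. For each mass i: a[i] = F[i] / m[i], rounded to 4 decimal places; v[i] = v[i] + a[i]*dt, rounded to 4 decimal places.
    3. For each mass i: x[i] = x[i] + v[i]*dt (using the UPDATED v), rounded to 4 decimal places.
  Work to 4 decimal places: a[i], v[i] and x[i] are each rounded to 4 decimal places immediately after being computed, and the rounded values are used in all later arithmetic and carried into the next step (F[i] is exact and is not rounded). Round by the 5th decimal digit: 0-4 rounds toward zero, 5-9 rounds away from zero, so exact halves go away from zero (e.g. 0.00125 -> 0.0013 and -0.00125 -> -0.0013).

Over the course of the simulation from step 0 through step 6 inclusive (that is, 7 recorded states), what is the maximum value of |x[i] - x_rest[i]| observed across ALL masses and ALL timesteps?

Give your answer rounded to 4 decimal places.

Answer: 2.3688

Derivation:
Step 0: x=[3.0000 11.0000] v=[0.0000 -2.0000]
Step 1: x=[3.8000 10.1200] v=[4.0000 -4.4000]
Step 2: x=[5.0032 9.0288] v=[6.0160 -5.4560]
Step 3: x=[6.0500 8.0935] v=[5.2339 -4.6765]
Step 4: x=[6.4557 7.6312] v=[2.0287 -2.3113]
Step 5: x=[6.0166 7.7809] v=[-2.1955 0.7483]
Step 6: x=[4.8971 8.4483] v=[-5.5973 3.3369]
Max displacement = 2.3688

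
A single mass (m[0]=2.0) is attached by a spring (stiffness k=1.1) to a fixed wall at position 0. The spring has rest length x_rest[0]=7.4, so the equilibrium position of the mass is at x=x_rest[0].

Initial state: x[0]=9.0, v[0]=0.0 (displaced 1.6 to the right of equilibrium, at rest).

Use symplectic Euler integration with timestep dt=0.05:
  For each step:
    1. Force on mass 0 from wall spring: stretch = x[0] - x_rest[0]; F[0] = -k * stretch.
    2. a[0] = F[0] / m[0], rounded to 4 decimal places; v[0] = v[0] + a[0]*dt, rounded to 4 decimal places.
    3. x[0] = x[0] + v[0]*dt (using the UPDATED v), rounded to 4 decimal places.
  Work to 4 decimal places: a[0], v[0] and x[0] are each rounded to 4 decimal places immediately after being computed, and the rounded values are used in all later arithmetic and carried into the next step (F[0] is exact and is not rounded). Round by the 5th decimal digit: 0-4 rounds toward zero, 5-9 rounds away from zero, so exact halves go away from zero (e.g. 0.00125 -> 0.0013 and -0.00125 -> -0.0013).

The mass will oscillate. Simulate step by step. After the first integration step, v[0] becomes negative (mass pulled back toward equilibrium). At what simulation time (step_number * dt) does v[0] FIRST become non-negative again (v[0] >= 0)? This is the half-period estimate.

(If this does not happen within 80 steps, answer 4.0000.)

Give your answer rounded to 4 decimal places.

Answer: 4.0000

Derivation:
Step 0: x=[9.0000] v=[0.0000]
Step 1: x=[8.9978] v=[-0.0440]
Step 2: x=[8.9934] v=[-0.0879]
Step 3: x=[8.9868] v=[-0.1317]
Step 4: x=[8.9780] v=[-0.1753]
Step 5: x=[8.9671] v=[-0.2187]
Step 6: x=[8.9540] v=[-0.2618]
Step 7: x=[8.9388] v=[-0.3045]
Step 8: x=[8.9215] v=[-0.3468]
Step 9: x=[8.9021] v=[-0.3886]
Step 10: x=[8.8806] v=[-0.4299]
Step 11: x=[8.8571] v=[-0.4706]
Step 12: x=[8.8316] v=[-0.5107]
Step 13: x=[8.8041] v=[-0.5501]
Step 14: x=[8.7747] v=[-0.5887]
Step 15: x=[8.7434] v=[-0.6265]
Step 16: x=[8.7102] v=[-0.6634]
Step 17: x=[8.6752] v=[-0.6994]
Step 18: x=[8.6385] v=[-0.7345]
Step 19: x=[8.6001] v=[-0.7686]
Step 20: x=[8.5600] v=[-0.8016]
Step 21: x=[8.5183] v=[-0.8335]
Step 22: x=[8.4751] v=[-0.8643]
Step 23: x=[8.4304] v=[-0.8939]
Step 24: x=[8.3843] v=[-0.9222]
Step 25: x=[8.3368] v=[-0.9493]
Step 26: x=[8.2880] v=[-0.9751]
Step 27: x=[8.2380] v=[-0.9995]
Step 28: x=[8.1869] v=[-1.0225]
Step 29: x=[8.1347] v=[-1.0441]
Step 30: x=[8.0815] v=[-1.0643]
Step 31: x=[8.0274] v=[-1.0830]
Step 32: x=[7.9724] v=[-1.1003]
Step 33: x=[7.9166] v=[-1.1160]
Step 34: x=[7.8601] v=[-1.1302]
Step 35: x=[7.8030] v=[-1.1429]
Step 36: x=[7.7453] v=[-1.1540]
Step 37: x=[7.6871] v=[-1.1635]
Step 38: x=[7.6285] v=[-1.1714]
Step 39: x=[7.5696] v=[-1.1777]
Step 40: x=[7.5105] v=[-1.1824]
Step 41: x=[7.4512] v=[-1.1854]
Step 42: x=[7.3919] v=[-1.1868]
Step 43: x=[7.3326] v=[-1.1866]
Step 44: x=[7.2734] v=[-1.1847]
Step 45: x=[7.2143] v=[-1.1812]
Step 46: x=[7.1555] v=[-1.1761]
Step 47: x=[7.0970] v=[-1.1694]
Step 48: x=[7.0389] v=[-1.1611]
Step 49: x=[6.9813] v=[-1.1512]
Step 50: x=[6.9243] v=[-1.1397]
Step 51: x=[6.8680] v=[-1.1266]
Step 52: x=[6.8124] v=[-1.1120]
Step 53: x=[6.7576] v=[-1.0958]
Step 54: x=[6.7037] v=[-1.0781]
Step 55: x=[6.6508] v=[-1.0590]
Step 56: x=[6.5989] v=[-1.0384]
Step 57: x=[6.5481] v=[-1.0164]
Step 58: x=[6.4985] v=[-0.9930]
Step 59: x=[6.4501] v=[-0.9682]
Step 60: x=[6.4030] v=[-0.9421]
Step 61: x=[6.3573] v=[-0.9147]
Step 62: x=[6.3130] v=[-0.8860]
Step 63: x=[6.2702] v=[-0.8561]
Step 64: x=[6.2290] v=[-0.8250]
Step 65: x=[6.1894] v=[-0.7928]
Step 66: x=[6.1514] v=[-0.7595]
Step 67: x=[6.1151] v=[-0.7252]
Step 68: x=[6.0806] v=[-0.6899]
Step 69: x=[6.0479] v=[-0.6536]
Step 70: x=[6.0171] v=[-0.6164]
Step 71: x=[5.9882] v=[-0.5784]
Step 72: x=[5.9612] v=[-0.5396]
Step 73: x=[5.9362] v=[-0.5000]
Step 74: x=[5.9132] v=[-0.4597]
Step 75: x=[5.8923] v=[-0.4188]
Step 76: x=[5.8734] v=[-0.3773]
Step 77: x=[5.8566] v=[-0.3353]
Step 78: x=[5.8420] v=[-0.2929]
Step 79: x=[5.8295] v=[-0.2501]
Step 80: x=[5.8192] v=[-0.2069]
v[0] did not become non-negative within 80 steps; using fallback time=4.0000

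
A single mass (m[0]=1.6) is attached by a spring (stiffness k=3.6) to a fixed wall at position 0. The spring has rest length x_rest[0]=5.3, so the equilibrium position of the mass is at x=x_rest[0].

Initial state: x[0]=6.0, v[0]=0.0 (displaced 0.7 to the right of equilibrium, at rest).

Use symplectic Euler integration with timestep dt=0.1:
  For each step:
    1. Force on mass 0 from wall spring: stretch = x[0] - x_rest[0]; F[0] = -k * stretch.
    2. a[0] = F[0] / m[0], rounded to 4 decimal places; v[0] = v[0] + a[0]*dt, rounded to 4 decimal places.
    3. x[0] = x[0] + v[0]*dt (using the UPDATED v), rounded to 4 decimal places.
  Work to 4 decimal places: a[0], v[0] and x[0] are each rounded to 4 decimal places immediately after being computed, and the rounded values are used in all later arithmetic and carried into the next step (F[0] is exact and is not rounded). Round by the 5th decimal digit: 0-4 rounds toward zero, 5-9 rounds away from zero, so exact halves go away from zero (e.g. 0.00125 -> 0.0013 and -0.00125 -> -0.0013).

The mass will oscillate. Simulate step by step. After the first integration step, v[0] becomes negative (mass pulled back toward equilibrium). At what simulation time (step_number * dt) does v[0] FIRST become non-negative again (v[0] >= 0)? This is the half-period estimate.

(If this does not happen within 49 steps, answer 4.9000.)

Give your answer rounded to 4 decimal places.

Answer: 2.1000

Derivation:
Step 0: x=[6.0000] v=[0.0000]
Step 1: x=[5.9843] v=[-0.1575]
Step 2: x=[5.9532] v=[-0.3115]
Step 3: x=[5.9074] v=[-0.4585]
Step 4: x=[5.8479] v=[-0.5952]
Step 5: x=[5.7761] v=[-0.7185]
Step 6: x=[5.6935] v=[-0.8256]
Step 7: x=[5.6021] v=[-0.9141]
Step 8: x=[5.5039] v=[-0.9821]
Step 9: x=[5.4011] v=[-1.0280]
Step 10: x=[5.2960] v=[-1.0508]
Step 11: x=[5.1910] v=[-1.0499]
Step 12: x=[5.0885] v=[-1.0254]
Step 13: x=[4.9907] v=[-0.9778]
Step 14: x=[4.8999] v=[-0.9082]
Step 15: x=[4.8181] v=[-0.8182]
Step 16: x=[4.7471] v=[-0.7098]
Step 17: x=[4.6886] v=[-0.5854]
Step 18: x=[4.6438] v=[-0.4478]
Step 19: x=[4.6138] v=[-0.3002]
Step 20: x=[4.5992] v=[-0.1458]
Step 21: x=[4.6004] v=[0.0119]
First v>=0 after going negative at step 21, time=2.1000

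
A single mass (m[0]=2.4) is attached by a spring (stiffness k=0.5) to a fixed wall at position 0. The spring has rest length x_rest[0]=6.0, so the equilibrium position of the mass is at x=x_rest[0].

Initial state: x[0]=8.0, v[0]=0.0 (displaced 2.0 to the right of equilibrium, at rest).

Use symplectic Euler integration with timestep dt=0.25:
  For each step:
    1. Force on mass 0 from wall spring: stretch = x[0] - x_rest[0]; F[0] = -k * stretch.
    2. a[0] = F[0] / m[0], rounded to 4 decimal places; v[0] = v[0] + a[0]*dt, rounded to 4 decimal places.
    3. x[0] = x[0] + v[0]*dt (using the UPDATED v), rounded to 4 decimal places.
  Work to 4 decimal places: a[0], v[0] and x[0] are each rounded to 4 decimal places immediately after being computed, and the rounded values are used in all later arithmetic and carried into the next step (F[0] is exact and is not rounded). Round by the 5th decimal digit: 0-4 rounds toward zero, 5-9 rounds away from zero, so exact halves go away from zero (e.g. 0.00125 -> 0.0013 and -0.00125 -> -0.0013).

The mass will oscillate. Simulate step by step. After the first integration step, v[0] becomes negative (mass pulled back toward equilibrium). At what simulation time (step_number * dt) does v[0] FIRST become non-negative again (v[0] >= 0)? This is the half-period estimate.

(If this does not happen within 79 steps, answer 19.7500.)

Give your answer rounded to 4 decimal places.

Step 0: x=[8.0000] v=[0.0000]
Step 1: x=[7.9740] v=[-0.1042]
Step 2: x=[7.9223] v=[-0.2070]
Step 3: x=[7.8455] v=[-0.3071]
Step 4: x=[7.7447] v=[-0.4032]
Step 5: x=[7.6212] v=[-0.4941]
Step 6: x=[7.4766] v=[-0.5786]
Step 7: x=[7.3127] v=[-0.6555]
Step 8: x=[7.1317] v=[-0.7239]
Step 9: x=[6.9360] v=[-0.7829]
Step 10: x=[6.7281] v=[-0.8317]
Step 11: x=[6.5107] v=[-0.8696]
Step 12: x=[6.2867] v=[-0.8962]
Step 13: x=[6.0589] v=[-0.9111]
Step 14: x=[5.8304] v=[-0.9142]
Step 15: x=[5.6041] v=[-0.9054]
Step 16: x=[5.3829] v=[-0.8848]
Step 17: x=[5.1697] v=[-0.8527]
Step 18: x=[4.9673] v=[-0.8095]
Step 19: x=[4.7784] v=[-0.7557]
Step 20: x=[4.6054] v=[-0.6921]
Step 21: x=[4.4505] v=[-0.6195]
Step 22: x=[4.3158] v=[-0.5388]
Step 23: x=[4.2030] v=[-0.4511]
Step 24: x=[4.1136] v=[-0.3575]
Step 25: x=[4.0488] v=[-0.2593]
Step 26: x=[4.0094] v=[-0.1577]
Step 27: x=[3.9959] v=[-0.0540]
Step 28: x=[4.0085] v=[0.0504]
First v>=0 after going negative at step 28, time=7.0000

Answer: 7.0000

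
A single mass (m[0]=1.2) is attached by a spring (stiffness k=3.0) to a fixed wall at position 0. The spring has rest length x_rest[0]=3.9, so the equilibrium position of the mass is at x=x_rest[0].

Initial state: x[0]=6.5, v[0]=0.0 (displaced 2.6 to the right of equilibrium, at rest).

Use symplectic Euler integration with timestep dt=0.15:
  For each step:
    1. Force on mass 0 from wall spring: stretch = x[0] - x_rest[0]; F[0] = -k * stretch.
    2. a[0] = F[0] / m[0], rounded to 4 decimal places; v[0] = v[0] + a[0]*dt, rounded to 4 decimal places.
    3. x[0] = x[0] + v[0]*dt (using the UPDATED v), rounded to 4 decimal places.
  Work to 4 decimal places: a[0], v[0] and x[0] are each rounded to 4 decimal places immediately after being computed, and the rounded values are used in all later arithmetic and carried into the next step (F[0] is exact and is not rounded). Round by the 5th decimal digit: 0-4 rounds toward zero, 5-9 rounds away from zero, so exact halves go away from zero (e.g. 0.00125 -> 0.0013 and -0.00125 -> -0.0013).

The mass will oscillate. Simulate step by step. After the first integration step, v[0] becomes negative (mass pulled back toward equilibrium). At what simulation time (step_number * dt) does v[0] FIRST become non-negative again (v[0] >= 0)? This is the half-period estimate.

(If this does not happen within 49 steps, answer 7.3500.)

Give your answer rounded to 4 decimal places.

Step 0: x=[6.5000] v=[0.0000]
Step 1: x=[6.3538] v=[-0.9750]
Step 2: x=[6.0695] v=[-1.8952]
Step 3: x=[5.6632] v=[-2.7088]
Step 4: x=[5.1577] v=[-3.3700]
Step 5: x=[4.5815] v=[-3.8416]
Step 6: x=[3.9669] v=[-4.0972]
Step 7: x=[3.3486] v=[-4.1223]
Step 8: x=[2.7613] v=[-3.9155]
Step 9: x=[2.2380] v=[-3.4885]
Step 10: x=[1.8082] v=[-2.8653]
Step 11: x=[1.4961] v=[-2.0809]
Step 12: x=[1.3192] v=[-1.1794]
Step 13: x=[1.2875] v=[-0.2116]
Step 14: x=[1.4027] v=[0.7681]
First v>=0 after going negative at step 14, time=2.1000

Answer: 2.1000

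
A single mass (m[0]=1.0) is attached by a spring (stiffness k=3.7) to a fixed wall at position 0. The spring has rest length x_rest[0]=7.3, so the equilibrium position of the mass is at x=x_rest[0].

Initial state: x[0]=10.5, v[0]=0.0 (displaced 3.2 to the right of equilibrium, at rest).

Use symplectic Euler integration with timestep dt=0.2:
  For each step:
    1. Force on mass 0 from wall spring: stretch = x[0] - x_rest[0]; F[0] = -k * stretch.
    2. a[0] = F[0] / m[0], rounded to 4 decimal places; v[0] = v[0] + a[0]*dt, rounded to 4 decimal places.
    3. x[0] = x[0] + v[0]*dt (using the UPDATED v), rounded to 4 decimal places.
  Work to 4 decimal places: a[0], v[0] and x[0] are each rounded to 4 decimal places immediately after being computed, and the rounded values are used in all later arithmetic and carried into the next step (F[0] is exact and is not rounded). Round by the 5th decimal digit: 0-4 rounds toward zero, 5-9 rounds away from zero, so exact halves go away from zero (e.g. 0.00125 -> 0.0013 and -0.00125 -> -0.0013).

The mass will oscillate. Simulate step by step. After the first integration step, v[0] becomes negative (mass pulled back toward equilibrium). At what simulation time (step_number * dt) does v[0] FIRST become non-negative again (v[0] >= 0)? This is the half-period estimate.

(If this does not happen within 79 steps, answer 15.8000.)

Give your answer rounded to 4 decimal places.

Answer: 1.8000

Derivation:
Step 0: x=[10.5000] v=[0.0000]
Step 1: x=[10.0264] v=[-2.3680]
Step 2: x=[9.1493] v=[-4.3855]
Step 3: x=[7.9985] v=[-5.7540]
Step 4: x=[6.7443] v=[-6.2709]
Step 5: x=[5.5724] v=[-5.8597]
Step 6: x=[4.6561] v=[-4.5813]
Step 7: x=[4.1311] v=[-2.6248]
Step 8: x=[4.0751] v=[-0.2798]
Step 9: x=[4.4964] v=[2.1066]
First v>=0 after going negative at step 9, time=1.8000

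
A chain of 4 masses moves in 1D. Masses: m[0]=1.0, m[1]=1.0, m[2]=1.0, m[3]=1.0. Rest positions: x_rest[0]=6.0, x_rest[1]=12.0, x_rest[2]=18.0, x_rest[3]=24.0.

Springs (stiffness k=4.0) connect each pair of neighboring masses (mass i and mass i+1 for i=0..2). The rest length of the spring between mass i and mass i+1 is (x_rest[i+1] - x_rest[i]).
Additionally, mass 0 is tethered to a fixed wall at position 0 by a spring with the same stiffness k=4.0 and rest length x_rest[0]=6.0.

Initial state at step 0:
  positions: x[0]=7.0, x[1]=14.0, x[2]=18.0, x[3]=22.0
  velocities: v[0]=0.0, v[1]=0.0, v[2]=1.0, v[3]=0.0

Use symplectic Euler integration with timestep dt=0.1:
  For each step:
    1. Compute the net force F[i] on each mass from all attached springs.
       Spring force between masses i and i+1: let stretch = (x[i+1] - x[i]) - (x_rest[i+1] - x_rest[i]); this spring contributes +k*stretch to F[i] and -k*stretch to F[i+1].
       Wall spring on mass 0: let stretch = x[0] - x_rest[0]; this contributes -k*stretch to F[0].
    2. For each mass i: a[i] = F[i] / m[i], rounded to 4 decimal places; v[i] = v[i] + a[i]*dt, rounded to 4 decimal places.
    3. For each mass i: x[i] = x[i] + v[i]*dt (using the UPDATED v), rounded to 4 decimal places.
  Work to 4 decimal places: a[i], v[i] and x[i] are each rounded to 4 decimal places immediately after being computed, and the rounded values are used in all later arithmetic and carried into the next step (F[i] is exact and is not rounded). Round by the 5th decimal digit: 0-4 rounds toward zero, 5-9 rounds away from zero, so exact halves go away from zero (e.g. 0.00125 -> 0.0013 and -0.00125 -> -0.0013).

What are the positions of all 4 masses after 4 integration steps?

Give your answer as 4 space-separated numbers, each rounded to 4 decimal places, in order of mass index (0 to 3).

Step 0: x=[7.0000 14.0000 18.0000 22.0000] v=[0.0000 0.0000 1.0000 0.0000]
Step 1: x=[7.0000 13.8800 18.1000 22.0800] v=[0.0000 -1.2000 1.0000 0.8000]
Step 2: x=[6.9952 13.6536 18.1904 22.2408] v=[-0.0480 -2.2640 0.9040 1.6080]
Step 3: x=[6.9769 13.3423 18.2613 22.4796] v=[-0.1827 -3.1126 0.7094 2.3878]
Step 4: x=[6.9342 12.9732 18.3042 22.7897] v=[-0.4273 -3.6912 0.4291 3.1005]

Answer: 6.9342 12.9732 18.3042 22.7897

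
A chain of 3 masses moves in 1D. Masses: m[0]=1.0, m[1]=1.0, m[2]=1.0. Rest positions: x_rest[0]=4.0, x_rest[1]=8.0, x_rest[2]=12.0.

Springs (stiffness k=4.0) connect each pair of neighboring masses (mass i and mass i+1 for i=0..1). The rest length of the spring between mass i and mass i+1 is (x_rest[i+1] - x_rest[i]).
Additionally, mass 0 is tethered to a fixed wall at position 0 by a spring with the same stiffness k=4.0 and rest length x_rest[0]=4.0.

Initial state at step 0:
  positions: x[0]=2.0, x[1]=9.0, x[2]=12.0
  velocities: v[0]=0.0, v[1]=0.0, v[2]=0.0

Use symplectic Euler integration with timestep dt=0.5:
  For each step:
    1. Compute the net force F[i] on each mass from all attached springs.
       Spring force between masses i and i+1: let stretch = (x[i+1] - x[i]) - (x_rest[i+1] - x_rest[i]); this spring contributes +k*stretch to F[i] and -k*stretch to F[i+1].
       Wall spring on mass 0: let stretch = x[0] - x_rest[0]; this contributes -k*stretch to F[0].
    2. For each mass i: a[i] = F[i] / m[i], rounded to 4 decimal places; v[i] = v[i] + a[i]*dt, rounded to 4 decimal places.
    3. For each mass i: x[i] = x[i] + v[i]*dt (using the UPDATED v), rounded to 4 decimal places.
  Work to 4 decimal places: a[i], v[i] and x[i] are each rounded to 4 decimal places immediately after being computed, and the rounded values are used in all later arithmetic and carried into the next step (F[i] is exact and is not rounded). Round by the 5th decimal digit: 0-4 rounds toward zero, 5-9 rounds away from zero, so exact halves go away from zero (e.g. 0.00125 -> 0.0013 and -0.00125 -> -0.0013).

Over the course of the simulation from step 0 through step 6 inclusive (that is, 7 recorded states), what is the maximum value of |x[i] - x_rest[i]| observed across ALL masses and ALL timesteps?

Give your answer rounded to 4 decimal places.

Step 0: x=[2.0000 9.0000 12.0000] v=[0.0000 0.0000 0.0000]
Step 1: x=[7.0000 5.0000 13.0000] v=[10.0000 -8.0000 2.0000]
Step 2: x=[3.0000 11.0000 10.0000] v=[-8.0000 12.0000 -6.0000]
Step 3: x=[4.0000 8.0000 12.0000] v=[2.0000 -6.0000 4.0000]
Step 4: x=[5.0000 5.0000 14.0000] v=[2.0000 -6.0000 4.0000]
Step 5: x=[1.0000 11.0000 11.0000] v=[-8.0000 12.0000 -6.0000]
Step 6: x=[6.0000 7.0000 12.0000] v=[10.0000 -8.0000 2.0000]
Max displacement = 3.0000

Answer: 3.0000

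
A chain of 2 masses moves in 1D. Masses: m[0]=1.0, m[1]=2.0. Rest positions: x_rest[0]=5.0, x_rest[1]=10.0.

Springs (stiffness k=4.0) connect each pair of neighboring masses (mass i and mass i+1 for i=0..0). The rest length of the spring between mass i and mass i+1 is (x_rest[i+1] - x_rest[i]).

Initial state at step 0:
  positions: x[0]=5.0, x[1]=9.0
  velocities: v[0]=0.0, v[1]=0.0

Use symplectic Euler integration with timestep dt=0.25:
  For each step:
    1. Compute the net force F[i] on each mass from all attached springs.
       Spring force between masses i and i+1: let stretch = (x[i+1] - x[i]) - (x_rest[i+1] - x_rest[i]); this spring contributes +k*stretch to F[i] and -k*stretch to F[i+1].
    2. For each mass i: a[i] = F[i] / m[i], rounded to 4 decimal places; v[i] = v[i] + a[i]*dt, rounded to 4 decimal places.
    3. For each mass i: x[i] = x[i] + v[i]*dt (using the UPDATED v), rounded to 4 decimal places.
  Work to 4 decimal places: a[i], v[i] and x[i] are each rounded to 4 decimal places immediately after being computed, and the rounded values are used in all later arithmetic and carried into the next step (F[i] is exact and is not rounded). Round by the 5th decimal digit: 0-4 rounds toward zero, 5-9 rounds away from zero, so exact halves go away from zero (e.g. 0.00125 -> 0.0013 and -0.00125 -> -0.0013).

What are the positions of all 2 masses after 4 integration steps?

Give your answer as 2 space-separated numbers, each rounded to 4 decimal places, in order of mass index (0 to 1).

Answer: 3.6733 9.6634

Derivation:
Step 0: x=[5.0000 9.0000] v=[0.0000 0.0000]
Step 1: x=[4.7500 9.1250] v=[-1.0000 0.5000]
Step 2: x=[4.3438 9.3281] v=[-1.6250 0.8125]
Step 3: x=[3.9336 9.5332] v=[-1.6407 0.8204]
Step 4: x=[3.6733 9.6634] v=[-1.0411 0.5206]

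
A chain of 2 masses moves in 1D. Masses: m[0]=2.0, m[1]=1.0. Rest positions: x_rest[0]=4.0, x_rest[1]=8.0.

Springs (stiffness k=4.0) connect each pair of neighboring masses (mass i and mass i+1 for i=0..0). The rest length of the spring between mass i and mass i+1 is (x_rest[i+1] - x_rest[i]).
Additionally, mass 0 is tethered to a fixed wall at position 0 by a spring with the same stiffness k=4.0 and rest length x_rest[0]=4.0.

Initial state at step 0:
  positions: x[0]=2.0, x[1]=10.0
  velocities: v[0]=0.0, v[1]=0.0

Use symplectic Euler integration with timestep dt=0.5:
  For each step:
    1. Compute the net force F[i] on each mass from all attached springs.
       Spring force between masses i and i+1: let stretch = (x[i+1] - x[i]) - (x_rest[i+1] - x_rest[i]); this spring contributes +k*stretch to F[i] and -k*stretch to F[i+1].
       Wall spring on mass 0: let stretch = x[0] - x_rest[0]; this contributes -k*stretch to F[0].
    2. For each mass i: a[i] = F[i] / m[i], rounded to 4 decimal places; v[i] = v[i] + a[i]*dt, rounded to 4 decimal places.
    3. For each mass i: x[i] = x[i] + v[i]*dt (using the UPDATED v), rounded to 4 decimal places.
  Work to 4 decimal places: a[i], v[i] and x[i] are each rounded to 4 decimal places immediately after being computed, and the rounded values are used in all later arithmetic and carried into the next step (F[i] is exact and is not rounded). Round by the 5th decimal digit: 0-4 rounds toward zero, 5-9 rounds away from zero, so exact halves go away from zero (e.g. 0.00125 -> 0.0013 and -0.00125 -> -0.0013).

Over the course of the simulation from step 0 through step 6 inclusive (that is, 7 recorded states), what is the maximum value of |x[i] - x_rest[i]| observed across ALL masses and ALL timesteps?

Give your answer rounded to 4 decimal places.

Step 0: x=[2.0000 10.0000] v=[0.0000 0.0000]
Step 1: x=[5.0000 6.0000] v=[6.0000 -8.0000]
Step 2: x=[6.0000 5.0000] v=[2.0000 -2.0000]
Step 3: x=[3.5000 9.0000] v=[-5.0000 8.0000]
Step 4: x=[2.0000 11.5000] v=[-3.0000 5.0000]
Step 5: x=[4.2500 8.5000] v=[4.5000 -6.0000]
Step 6: x=[6.5000 5.2500] v=[4.5000 -6.5000]
Max displacement = 3.5000

Answer: 3.5000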